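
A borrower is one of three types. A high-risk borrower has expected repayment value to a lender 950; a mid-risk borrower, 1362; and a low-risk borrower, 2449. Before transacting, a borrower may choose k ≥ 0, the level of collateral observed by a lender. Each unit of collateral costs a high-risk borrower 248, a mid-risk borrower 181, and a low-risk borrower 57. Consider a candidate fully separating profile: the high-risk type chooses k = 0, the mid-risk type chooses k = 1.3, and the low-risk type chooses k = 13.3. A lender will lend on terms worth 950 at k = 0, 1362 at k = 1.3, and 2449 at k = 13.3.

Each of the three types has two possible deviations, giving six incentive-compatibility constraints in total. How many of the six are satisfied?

Mid-risk (own payoff 1362 − 181×1.3 = 1126.7): to k=0 gives 950 → no gain ✓; to k=13.3 gives 2449 − 181×13.3 = 41.7 → no gain ✓.
High-risk (own payoff 950): to k=1.3 gives 1362 − 248×1.3 = 1039.6 → profitable ✗; to k=13.3 gives 2449 − 248×13.3 = -849.4 → no gain ✓.
Low-risk (own payoff 2449 − 57×13.3 = 1690.9): to k=0 gives 950 → no gain ✓; to k=1.3 gives 1362 − 57×1.3 = 1287.9 → no gain ✓.
5 of the 6 constraints hold; not an equilibrium.

5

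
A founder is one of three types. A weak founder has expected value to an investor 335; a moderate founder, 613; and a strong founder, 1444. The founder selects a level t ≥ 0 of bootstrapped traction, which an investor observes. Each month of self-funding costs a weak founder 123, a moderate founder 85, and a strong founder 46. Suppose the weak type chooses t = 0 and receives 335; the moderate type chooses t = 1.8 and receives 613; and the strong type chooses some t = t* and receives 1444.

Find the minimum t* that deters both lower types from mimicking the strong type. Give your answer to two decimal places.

Moderate type (on-path payoff 613 − 85×1.8 = 460) won't mimic when 460 ≥ 1444 − 85·t*, i.e. t* ≥ 11.58.
Weak type (on-path payoff 335) won't mimic when 335 ≥ 1444 − 123·t*, i.e. t* ≥ 9.02.
Both must hold, so t* = max(9.02, 11.58) = 11.58. The moderate type's constraint binds.

11.58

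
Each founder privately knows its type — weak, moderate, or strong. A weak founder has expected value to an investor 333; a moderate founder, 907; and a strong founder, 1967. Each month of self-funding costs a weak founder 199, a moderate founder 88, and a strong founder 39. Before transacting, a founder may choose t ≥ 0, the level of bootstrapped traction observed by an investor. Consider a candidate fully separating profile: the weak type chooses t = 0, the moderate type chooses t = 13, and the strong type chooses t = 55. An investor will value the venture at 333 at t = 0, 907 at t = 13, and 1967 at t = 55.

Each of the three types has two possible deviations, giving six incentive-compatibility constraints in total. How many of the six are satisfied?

3

Moderate (own payoff 907 − 88×13 = -237): to t=0 gives 333 → profitable ✗; to t=55 gives 1967 − 88×55 = -2873 → no gain ✓.
Strong (own payoff 1967 − 39×55 = -178): to t=0 gives 333 → profitable ✗; to t=13 gives 907 − 39×13 = 400 → profitable ✗.
Weak (own payoff 333): to t=13 gives 907 − 199×13 = -1680 → no gain ✓; to t=55 gives 1967 − 199×55 = -8978 → no gain ✓.
3 of the 6 constraints hold; not an equilibrium.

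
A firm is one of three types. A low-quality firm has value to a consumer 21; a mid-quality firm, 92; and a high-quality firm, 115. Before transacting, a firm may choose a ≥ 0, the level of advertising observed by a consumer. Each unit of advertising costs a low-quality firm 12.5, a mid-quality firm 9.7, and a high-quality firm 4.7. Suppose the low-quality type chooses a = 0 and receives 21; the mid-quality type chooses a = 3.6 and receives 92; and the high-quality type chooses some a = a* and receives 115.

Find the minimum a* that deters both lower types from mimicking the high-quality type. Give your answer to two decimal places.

7.52

Mid-quality type (on-path payoff 92 − 9.7×3.6 = 57.08) won't mimic when 57.08 ≥ 115 − 9.7·a*, i.e. a* ≥ 5.97.
Low-quality type (on-path payoff 21) won't mimic when 21 ≥ 115 − 12.5·a*, i.e. a* ≥ 7.52.
Both must hold, so a* = max(7.52, 5.97) = 7.52. The low-quality type's constraint binds.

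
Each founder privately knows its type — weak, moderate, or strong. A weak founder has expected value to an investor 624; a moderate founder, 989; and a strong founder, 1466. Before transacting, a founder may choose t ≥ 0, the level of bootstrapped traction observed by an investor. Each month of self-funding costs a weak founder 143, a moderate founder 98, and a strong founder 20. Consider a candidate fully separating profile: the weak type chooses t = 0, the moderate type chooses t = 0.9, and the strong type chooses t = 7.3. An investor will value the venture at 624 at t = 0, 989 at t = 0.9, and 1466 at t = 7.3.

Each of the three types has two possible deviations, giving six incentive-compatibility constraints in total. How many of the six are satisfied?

5

Moderate (own payoff 989 − 98×0.9 = 900.8): to t=0 gives 624 → no gain ✓; to t=7.3 gives 1466 − 98×7.3 = 750.6 → no gain ✓.
Strong (own payoff 1466 − 20×7.3 = 1320): to t=0 gives 624 → no gain ✓; to t=0.9 gives 989 − 20×0.9 = 971 → no gain ✓.
Weak (own payoff 624): to t=0.9 gives 989 − 143×0.9 = 860.3 → profitable ✗; to t=7.3 gives 1466 − 143×7.3 = 422.1 → no gain ✓.
5 of the 6 constraints hold; not an equilibrium.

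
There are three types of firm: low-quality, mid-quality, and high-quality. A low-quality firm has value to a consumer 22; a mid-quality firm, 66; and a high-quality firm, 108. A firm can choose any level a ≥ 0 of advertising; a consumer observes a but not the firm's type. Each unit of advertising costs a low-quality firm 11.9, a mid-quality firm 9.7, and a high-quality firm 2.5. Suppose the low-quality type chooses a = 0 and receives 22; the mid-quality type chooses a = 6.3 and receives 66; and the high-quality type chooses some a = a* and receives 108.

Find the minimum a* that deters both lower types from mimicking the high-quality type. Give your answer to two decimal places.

10.63

Mid-quality type (on-path payoff 66 − 9.7×6.3 = 4.89) won't mimic when 4.89 ≥ 108 − 9.7·a*, i.e. a* ≥ 10.63.
Low-quality type (on-path payoff 22) won't mimic when 22 ≥ 108 − 11.9·a*, i.e. a* ≥ 7.23.
Both must hold, so a* = max(7.23, 10.63) = 10.63. The mid-quality type's constraint binds.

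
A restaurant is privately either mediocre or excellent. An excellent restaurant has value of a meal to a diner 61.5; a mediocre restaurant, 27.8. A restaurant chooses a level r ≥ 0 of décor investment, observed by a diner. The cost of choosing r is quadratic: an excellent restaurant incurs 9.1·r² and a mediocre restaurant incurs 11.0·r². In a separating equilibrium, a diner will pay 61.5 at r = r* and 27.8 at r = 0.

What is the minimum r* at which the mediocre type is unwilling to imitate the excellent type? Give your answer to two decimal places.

1.75

The mediocre type at r = 0 receives 27.8; imitating at r* yields 61.5 − 11.0·r*².
Indifference: 27.8 = 61.5 − 11.0·r*², so r*² = (61.5 − 27.8) / 11.0 ≈ 3.0636.
r* = √3.0636 ≈ 1.75.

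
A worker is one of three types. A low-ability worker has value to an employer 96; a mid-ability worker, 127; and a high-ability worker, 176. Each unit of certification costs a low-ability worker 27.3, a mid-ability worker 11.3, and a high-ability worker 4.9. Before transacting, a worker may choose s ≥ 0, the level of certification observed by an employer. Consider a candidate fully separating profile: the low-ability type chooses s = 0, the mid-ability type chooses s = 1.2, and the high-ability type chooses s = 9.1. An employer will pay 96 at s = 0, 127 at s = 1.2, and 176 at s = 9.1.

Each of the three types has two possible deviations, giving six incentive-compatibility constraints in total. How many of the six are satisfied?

High-ability (own payoff 176 − 4.9×9.1 = 131.41): to s=0 gives 96 → no gain ✓; to s=1.2 gives 127 − 4.9×1.2 = 121.12 → no gain ✓.
Low-ability (own payoff 96): to s=1.2 gives 127 − 27.3×1.2 = 94.24 → no gain ✓; to s=9.1 gives 176 − 27.3×9.1 = -72.43 → no gain ✓.
Mid-ability (own payoff 127 − 11.3×1.2 = 113.44): to s=0 gives 96 → no gain ✓; to s=9.1 gives 176 − 11.3×9.1 = 73.17 → no gain ✓.
6 of the 6 constraints hold; this profile is a separating equilibrium.

6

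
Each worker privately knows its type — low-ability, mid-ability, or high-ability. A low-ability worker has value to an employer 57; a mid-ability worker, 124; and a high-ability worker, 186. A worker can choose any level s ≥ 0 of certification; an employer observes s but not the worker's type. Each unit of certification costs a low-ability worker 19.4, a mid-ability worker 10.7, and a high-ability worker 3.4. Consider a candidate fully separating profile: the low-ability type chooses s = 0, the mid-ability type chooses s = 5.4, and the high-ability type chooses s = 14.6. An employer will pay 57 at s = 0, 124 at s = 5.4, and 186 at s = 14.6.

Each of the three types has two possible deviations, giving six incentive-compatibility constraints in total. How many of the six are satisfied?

6

Low-ability (own payoff 57): to s=5.4 gives 124 − 19.4×5.4 = 19.24 → no gain ✓; to s=14.6 gives 186 − 19.4×14.6 = -97.24 → no gain ✓.
High-ability (own payoff 186 − 3.4×14.6 = 136.36): to s=0 gives 57 → no gain ✓; to s=5.4 gives 124 − 3.4×5.4 = 105.64 → no gain ✓.
Mid-ability (own payoff 124 − 10.7×5.4 = 66.22): to s=0 gives 57 → no gain ✓; to s=14.6 gives 186 − 10.7×14.6 = 29.78 → no gain ✓.
6 of the 6 constraints hold; this profile is a separating equilibrium.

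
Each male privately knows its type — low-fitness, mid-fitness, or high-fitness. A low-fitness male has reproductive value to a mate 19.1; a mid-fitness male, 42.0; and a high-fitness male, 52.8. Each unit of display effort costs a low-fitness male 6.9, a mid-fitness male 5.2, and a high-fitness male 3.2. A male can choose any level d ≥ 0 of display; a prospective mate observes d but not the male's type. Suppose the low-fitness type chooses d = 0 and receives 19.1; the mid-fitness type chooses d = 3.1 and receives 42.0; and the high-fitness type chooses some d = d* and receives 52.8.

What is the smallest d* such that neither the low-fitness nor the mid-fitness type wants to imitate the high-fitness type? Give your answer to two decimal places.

5.18

Low-fitness type (on-path payoff 19.1) won't mimic when 19.1 ≥ 52.8 − 6.9·d*, i.e. d* ≥ 4.88.
Mid-fitness type (on-path payoff 42.0 − 5.2×3.1 = 25.88) won't mimic when 25.88 ≥ 52.8 − 5.2·d*, i.e. d* ≥ 5.18.
Both must hold, so d* = max(4.88, 5.18) = 5.18. The mid-fitness type's constraint binds.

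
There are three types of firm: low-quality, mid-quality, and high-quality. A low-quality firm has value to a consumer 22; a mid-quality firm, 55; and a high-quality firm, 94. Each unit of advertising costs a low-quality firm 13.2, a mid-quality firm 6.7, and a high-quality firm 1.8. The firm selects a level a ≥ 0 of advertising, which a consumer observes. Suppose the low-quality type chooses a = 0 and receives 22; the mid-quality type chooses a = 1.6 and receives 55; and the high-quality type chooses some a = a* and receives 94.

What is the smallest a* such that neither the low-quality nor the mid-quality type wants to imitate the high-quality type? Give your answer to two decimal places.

7.42

Mid-quality type (on-path payoff 55 − 6.7×1.6 = 44.28) won't mimic when 44.28 ≥ 94 − 6.7·a*, i.e. a* ≥ 7.42.
Low-quality type (on-path payoff 22) won't mimic when 22 ≥ 94 − 13.2·a*, i.e. a* ≥ 5.45.
Both must hold, so a* = max(5.45, 7.42) = 7.42. The mid-quality type's constraint binds.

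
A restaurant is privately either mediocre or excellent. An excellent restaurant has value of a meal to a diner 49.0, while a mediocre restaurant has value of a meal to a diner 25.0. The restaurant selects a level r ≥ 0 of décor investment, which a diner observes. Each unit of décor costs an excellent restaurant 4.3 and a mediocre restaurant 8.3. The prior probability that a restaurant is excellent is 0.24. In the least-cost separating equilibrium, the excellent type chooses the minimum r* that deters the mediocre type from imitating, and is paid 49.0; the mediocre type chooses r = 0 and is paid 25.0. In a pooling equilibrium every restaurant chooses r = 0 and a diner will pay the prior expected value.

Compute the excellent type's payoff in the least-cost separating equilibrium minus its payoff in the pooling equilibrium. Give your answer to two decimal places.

5.81

Least-cost separating signal: r* solves 25.0 = 49.0 − 8.3·r*, so r* = (49.0 − 25.0)/8.3 ≈ 2.8916.
Excellent type's separating payoff: 49.0 − 4.3 × r* = 49.0 − 4.3 × (49.0 − 25.0)/8.3 = 49.0 − 103.2/8.3 ≈ 36.5663.
Pooling payoff: 0.24 × 49.0 + 0.76 × 25.0 = 30.76.
Difference: 36.5663 − 30.76 = 5.8063, i.e. 5.81 to two decimal places.
The excellent type prefers to separate.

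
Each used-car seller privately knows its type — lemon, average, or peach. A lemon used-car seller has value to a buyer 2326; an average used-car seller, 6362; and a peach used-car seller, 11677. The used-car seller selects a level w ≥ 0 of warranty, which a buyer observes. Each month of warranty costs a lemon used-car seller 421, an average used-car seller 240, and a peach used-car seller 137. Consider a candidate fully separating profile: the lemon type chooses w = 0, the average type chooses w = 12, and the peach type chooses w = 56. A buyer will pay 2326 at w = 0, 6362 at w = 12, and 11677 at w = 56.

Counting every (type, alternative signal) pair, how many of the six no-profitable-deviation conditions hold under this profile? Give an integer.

5

Peach (own payoff 11677 − 137×56 = 4005): to w=0 gives 2326 → no gain ✓; to w=12 gives 6362 − 137×12 = 4718 → profitable ✗.
Lemon (own payoff 2326): to w=12 gives 6362 − 421×12 = 1310 → no gain ✓; to w=56 gives 11677 − 421×56 = -11899 → no gain ✓.
Average (own payoff 6362 − 240×12 = 3482): to w=0 gives 2326 → no gain ✓; to w=56 gives 11677 − 240×56 = -1763 → no gain ✓.
5 of the 6 constraints hold; not an equilibrium.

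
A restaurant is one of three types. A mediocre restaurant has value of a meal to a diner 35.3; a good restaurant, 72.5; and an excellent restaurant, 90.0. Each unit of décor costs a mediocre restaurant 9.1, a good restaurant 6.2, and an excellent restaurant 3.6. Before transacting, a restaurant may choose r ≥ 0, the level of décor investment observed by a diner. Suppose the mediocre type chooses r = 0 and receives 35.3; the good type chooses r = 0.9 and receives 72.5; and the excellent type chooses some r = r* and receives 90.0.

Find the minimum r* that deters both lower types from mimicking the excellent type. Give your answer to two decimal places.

6.01

Good type (on-path payoff 72.5 − 6.2×0.9 = 66.92) won't mimic when 66.92 ≥ 90.0 − 6.2·r*, i.e. r* ≥ 3.72.
Mediocre type (on-path payoff 35.3) won't mimic when 35.3 ≥ 90.0 − 9.1·r*, i.e. r* ≥ 6.01.
Both must hold, so r* = max(6.01, 3.72) = 6.01. The mediocre type's constraint binds.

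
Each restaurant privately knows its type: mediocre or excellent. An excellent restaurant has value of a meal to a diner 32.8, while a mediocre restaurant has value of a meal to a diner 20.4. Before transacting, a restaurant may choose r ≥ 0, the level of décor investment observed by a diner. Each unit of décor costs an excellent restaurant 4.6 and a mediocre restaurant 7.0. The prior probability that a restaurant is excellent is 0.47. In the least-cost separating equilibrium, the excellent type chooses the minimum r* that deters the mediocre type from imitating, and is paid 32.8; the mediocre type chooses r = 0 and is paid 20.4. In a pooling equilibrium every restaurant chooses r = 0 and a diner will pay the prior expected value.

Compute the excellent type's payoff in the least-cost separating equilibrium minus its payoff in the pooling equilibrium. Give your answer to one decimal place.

-1.6

Least-cost separating signal: r* solves 20.4 = 32.8 − 7.0·r*, so r* = (32.8 − 20.4)/7.0 ≈ 1.7714.
Excellent type's separating payoff: 32.8 − 4.6 × r* = 32.8 − 4.6 × (32.8 − 20.4)/7.0 = 32.8 − 57.04/7.0 ≈ 24.651.
Pooling payoff: 0.47 × 32.8 + 0.53 × 20.4 = 26.228.
Difference: 24.651 − 26.228 = -1.577, i.e. -1.6 to one decimal place.
The excellent type would prefer the pooling outcome.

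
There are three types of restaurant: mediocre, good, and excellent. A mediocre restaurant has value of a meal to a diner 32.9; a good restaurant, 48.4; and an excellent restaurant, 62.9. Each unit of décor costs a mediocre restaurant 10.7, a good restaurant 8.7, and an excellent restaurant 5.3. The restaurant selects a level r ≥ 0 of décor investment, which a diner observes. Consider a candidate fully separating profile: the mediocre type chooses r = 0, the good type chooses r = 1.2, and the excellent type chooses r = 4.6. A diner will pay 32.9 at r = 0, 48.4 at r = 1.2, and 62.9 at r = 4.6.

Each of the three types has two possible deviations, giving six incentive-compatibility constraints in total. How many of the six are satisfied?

4

Excellent (own payoff 62.9 − 5.3×4.6 = 38.52): to r=0 gives 32.9 → no gain ✓; to r=1.2 gives 48.4 − 5.3×1.2 = 42.04 → profitable ✗.
Good (own payoff 48.4 − 8.7×1.2 = 37.96): to r=0 gives 32.9 → no gain ✓; to r=4.6 gives 62.9 − 8.7×4.6 = 22.88 → no gain ✓.
Mediocre (own payoff 32.9): to r=1.2 gives 48.4 − 10.7×1.2 = 35.56 → profitable ✗; to r=4.6 gives 62.9 − 10.7×4.6 = 13.68 → no gain ✓.
4 of the 6 constraints hold; not an equilibrium.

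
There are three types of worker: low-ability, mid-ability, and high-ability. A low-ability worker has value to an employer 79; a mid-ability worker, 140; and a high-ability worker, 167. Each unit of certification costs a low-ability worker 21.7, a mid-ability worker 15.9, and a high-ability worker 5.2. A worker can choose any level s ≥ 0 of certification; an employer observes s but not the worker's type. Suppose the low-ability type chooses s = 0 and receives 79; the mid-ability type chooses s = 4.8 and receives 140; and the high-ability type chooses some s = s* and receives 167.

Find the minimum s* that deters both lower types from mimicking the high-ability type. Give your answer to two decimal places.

Low-ability type (on-path payoff 79) won't mimic when 79 ≥ 167 − 21.7·s*, i.e. s* ≥ 4.06.
Mid-ability type (on-path payoff 140 − 15.9×4.8 = 63.68) won't mimic when 63.68 ≥ 167 − 15.9·s*, i.e. s* ≥ 6.50.
Both must hold, so s* = max(4.06, 6.50) = 6.50. The mid-ability type's constraint binds.

6.50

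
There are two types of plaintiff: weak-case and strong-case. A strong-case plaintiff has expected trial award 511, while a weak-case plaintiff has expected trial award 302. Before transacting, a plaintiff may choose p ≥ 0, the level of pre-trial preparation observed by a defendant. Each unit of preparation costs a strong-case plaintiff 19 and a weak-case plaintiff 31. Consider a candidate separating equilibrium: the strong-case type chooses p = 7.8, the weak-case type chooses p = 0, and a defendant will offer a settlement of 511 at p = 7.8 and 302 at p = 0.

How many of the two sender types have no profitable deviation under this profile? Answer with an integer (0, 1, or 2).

Strong-case type: signal → 511 − 19 × 7.8 = 362.8; deviate to 0 → 302. IC holds (362.8 ≥ 302).
Weak-case type: stay at 0 → 302; mimic → 511 − 31 × 7.8 = 269.2. IC holds (302 ≥ 269.2).
2 of 2 constraints hold, so this is a separating equilibrium.

2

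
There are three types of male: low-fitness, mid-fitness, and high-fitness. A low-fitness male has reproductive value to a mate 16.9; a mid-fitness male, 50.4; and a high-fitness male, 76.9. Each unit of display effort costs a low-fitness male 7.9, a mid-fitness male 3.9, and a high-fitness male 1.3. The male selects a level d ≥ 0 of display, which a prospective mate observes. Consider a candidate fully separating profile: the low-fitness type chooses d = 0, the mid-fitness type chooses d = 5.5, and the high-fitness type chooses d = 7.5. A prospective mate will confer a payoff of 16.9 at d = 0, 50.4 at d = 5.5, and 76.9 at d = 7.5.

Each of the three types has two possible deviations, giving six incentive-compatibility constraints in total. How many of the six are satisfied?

Low-fitness (own payoff 16.9): to d=5.5 gives 50.4 − 7.9×5.5 = 6.95 → no gain ✓; to d=7.5 gives 76.9 − 7.9×7.5 = 17.65 → profitable ✗.
High-fitness (own payoff 76.9 − 1.3×7.5 = 67.15): to d=0 gives 16.9 → no gain ✓; to d=5.5 gives 50.4 − 1.3×5.5 = 43.25 → no gain ✓.
Mid-fitness (own payoff 50.4 − 3.9×5.5 = 28.95): to d=0 gives 16.9 → no gain ✓; to d=7.5 gives 76.9 − 3.9×7.5 = 47.65 → profitable ✗.
4 of the 6 constraints hold; not an equilibrium.

4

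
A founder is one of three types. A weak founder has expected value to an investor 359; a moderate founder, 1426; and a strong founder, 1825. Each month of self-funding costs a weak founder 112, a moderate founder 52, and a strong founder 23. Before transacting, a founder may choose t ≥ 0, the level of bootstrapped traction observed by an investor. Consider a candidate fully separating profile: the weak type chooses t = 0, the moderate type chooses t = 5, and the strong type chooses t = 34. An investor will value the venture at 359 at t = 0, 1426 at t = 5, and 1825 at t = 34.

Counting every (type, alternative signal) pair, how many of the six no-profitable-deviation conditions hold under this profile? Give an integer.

Moderate (own payoff 1426 − 52×5 = 1166): to t=0 gives 359 → no gain ✓; to t=34 gives 1825 − 52×34 = 57 → no gain ✓.
Strong (own payoff 1825 − 23×34 = 1043): to t=0 gives 359 → no gain ✓; to t=5 gives 1426 − 23×5 = 1311 → profitable ✗.
Weak (own payoff 359): to t=5 gives 1426 − 112×5 = 866 → profitable ✗; to t=34 gives 1825 − 112×34 = -1983 → no gain ✓.
4 of the 6 constraints hold; not an equilibrium.

4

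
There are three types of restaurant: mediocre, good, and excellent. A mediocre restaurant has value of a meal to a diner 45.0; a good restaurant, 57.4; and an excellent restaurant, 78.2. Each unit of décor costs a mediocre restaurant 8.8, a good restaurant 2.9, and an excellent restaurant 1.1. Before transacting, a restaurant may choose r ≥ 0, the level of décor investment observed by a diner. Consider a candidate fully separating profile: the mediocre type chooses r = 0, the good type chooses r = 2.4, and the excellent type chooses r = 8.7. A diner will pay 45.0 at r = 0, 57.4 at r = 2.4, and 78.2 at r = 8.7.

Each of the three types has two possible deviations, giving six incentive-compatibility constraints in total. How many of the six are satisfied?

Good (own payoff 57.4 − 2.9×2.4 = 50.44): to r=0 gives 45.0 → no gain ✓; to r=8.7 gives 78.2 − 2.9×8.7 = 52.97 → profitable ✗.
Excellent (own payoff 78.2 − 1.1×8.7 = 68.63): to r=0 gives 45.0 → no gain ✓; to r=2.4 gives 57.4 − 1.1×2.4 = 54.76 → no gain ✓.
Mediocre (own payoff 45.0): to r=2.4 gives 57.4 − 8.8×2.4 = 36.28 → no gain ✓; to r=8.7 gives 78.2 − 8.8×8.7 = 1.64 → no gain ✓.
5 of the 6 constraints hold; not an equilibrium.

5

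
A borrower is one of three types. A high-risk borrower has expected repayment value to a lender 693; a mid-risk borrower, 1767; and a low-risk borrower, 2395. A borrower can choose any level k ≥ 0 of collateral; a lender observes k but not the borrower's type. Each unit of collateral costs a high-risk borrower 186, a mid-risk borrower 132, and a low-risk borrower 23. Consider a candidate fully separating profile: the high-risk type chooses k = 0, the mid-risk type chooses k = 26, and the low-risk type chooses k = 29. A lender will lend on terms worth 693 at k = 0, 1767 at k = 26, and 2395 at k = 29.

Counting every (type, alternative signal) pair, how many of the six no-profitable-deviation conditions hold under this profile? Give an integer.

4

Mid-risk (own payoff 1767 − 132×26 = -1665): to k=0 gives 693 → profitable ✗; to k=29 gives 2395 − 132×29 = -1433 → profitable ✗.
Low-risk (own payoff 2395 − 23×29 = 1728): to k=0 gives 693 → no gain ✓; to k=26 gives 1767 − 23×26 = 1169 → no gain ✓.
High-risk (own payoff 693): to k=26 gives 1767 − 186×26 = -3069 → no gain ✓; to k=29 gives 2395 − 186×29 = -2999 → no gain ✓.
4 of the 6 constraints hold; not an equilibrium.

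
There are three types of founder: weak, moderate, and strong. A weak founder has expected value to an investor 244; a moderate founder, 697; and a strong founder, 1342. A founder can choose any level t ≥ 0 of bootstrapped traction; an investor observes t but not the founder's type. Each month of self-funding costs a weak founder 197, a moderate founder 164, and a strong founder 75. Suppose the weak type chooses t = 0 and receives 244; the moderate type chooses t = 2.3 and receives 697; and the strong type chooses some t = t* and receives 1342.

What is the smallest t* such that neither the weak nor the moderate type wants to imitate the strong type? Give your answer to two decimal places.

6.23

Moderate type (on-path payoff 697 − 164×2.3 = 319.8) won't mimic when 319.8 ≥ 1342 − 164·t*, i.e. t* ≥ 6.23.
Weak type (on-path payoff 244) won't mimic when 244 ≥ 1342 − 197·t*, i.e. t* ≥ 5.57.
Both must hold, so t* = max(5.57, 6.23) = 6.23. The moderate type's constraint binds.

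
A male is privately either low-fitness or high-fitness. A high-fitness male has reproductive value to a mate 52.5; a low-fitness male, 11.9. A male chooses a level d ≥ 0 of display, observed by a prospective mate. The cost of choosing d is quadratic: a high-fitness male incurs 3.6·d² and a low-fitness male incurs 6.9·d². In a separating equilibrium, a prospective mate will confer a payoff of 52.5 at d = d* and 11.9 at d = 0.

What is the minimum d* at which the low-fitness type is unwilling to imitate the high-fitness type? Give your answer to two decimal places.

The low-fitness type at d = 0 receives 11.9; imitating at d* yields 52.5 − 6.9·d*².
Indifference: 11.9 = 52.5 − 6.9·d*², so d*² = (52.5 − 11.9) / 6.9 ≈ 5.8841.
d* = √5.8841 ≈ 2.43.

2.43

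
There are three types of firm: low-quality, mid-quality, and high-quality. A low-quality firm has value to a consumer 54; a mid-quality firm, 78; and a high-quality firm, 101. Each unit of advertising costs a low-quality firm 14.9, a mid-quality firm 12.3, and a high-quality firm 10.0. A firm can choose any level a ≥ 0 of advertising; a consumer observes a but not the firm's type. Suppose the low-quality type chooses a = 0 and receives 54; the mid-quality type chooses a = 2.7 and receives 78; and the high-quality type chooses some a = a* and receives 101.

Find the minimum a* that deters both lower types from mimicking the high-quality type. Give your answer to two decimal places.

4.57

Mid-quality type (on-path payoff 78 − 12.3×2.7 = 44.79) won't mimic when 44.79 ≥ 101 − 12.3·a*, i.e. a* ≥ 4.57.
Low-quality type (on-path payoff 54) won't mimic when 54 ≥ 101 − 14.9·a*, i.e. a* ≥ 3.15.
Both must hold, so a* = max(3.15, 4.57) = 4.57. The mid-quality type's constraint binds.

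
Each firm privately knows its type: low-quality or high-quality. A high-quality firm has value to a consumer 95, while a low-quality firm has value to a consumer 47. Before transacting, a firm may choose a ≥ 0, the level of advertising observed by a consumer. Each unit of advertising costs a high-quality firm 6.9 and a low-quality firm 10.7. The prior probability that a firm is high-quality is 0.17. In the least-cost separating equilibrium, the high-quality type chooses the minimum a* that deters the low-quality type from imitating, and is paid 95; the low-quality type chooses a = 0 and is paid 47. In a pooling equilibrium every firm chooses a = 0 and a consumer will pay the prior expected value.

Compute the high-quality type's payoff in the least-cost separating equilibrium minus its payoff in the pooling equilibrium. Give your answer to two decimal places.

Least-cost separating signal: a* solves 47 = 95 − 10.7·a*, so a* = (95 − 47)/10.7 ≈ 4.4860.
High-quality type's separating payoff: 95 − 6.9 × a* = 95 − 6.9 × (95 − 47)/10.7 = 95 − 331.2/10.7 ≈ 64.0467.
Pooling payoff: 0.17 × 95 + 0.83 × 47 = 55.16.
Difference: 64.0467 − 55.16 = 8.8867, i.e. 8.89 to two decimal places.
The high-quality type prefers to separate.

8.89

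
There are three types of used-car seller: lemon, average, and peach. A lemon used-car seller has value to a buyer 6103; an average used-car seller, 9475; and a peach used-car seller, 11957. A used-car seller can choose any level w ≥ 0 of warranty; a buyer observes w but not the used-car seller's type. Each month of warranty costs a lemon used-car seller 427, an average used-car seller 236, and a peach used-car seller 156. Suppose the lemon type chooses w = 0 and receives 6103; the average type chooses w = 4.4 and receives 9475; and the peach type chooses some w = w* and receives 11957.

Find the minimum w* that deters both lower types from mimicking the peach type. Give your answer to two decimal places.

14.92

Lemon type (on-path payoff 6103) won't mimic when 6103 ≥ 11957 − 427·w*, i.e. w* ≥ 13.71.
Average type (on-path payoff 9475 − 236×4.4 = 8436.6) won't mimic when 8436.6 ≥ 11957 − 236·w*, i.e. w* ≥ 14.92.
Both must hold, so w* = max(13.71, 14.92) = 14.92. The average type's constraint binds.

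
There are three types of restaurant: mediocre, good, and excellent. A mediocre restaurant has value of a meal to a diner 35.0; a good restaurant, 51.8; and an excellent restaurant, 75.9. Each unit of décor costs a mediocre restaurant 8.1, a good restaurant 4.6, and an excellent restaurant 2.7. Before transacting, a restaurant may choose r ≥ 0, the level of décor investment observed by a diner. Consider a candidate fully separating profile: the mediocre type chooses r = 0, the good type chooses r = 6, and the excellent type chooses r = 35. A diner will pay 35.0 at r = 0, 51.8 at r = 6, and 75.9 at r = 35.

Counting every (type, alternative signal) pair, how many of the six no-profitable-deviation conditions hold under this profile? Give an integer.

3

Excellent (own payoff 75.9 − 2.7×35 = -18.6): to r=0 gives 35.0 → profitable ✗; to r=6 gives 51.8 − 2.7×6 = 35.6 → profitable ✗.
Mediocre (own payoff 35.0): to r=6 gives 51.8 − 8.1×6 = 3.2 → no gain ✓; to r=35 gives 75.9 − 8.1×35 = -207.6 → no gain ✓.
Good (own payoff 51.8 − 4.6×6 = 24.2): to r=0 gives 35.0 → profitable ✗; to r=35 gives 75.9 − 4.6×35 = -85.1 → no gain ✓.
3 of the 6 constraints hold; not an equilibrium.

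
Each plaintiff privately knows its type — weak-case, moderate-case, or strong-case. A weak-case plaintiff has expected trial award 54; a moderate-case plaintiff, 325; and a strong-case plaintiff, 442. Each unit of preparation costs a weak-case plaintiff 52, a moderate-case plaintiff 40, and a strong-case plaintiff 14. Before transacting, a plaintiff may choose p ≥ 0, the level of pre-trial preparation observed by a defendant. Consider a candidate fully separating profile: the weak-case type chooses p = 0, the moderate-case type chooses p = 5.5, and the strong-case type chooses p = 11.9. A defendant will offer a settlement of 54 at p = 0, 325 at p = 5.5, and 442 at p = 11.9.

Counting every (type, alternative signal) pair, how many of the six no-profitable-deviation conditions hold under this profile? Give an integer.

6

Weak-case (own payoff 54): to p=5.5 gives 325 − 52×5.5 = 39 → no gain ✓; to p=11.9 gives 442 − 52×11.9 = -176.8 → no gain ✓.
Strong-case (own payoff 442 − 14×11.9 = 275.4): to p=0 gives 54 → no gain ✓; to p=5.5 gives 325 − 14×5.5 = 248 → no gain ✓.
Moderate-case (own payoff 325 − 40×5.5 = 105): to p=0 gives 54 → no gain ✓; to p=11.9 gives 442 − 40×11.9 = -34 → no gain ✓.
6 of the 6 constraints hold; this profile is a separating equilibrium.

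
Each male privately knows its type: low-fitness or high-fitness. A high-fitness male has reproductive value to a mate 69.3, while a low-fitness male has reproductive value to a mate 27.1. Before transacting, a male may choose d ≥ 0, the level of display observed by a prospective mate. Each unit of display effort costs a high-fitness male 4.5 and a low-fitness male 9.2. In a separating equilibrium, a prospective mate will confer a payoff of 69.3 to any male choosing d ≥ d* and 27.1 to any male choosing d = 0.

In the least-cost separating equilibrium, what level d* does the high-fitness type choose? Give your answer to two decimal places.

4.59

A low-fitness male choosing d = 0 receives 27.1.
Imitating at d* instead would pay 69.3 at cost 9.2·d*, netting 69.3 − 9.2·d*.
Indifference: 27.1 = 69.3 − 9.2·d*, so d* = (69.3 − 27.1) / 9.2 ≈ 4.59.
At d* the low-fitness type's incentive constraint just binds; the high-fitness type strictly prefers d* since its per-unit cost is lower.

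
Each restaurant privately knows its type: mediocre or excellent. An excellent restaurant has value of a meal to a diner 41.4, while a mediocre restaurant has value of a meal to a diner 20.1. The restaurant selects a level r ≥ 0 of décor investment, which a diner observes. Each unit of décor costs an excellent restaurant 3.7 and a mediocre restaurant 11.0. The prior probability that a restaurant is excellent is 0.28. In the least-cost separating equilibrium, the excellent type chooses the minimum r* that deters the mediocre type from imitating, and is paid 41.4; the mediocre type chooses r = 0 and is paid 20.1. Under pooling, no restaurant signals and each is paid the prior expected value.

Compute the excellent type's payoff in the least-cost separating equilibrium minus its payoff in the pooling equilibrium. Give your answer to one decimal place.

Least-cost separating signal: r* solves 20.1 = 41.4 − 11.0·r*, so r* = (41.4 − 20.1)/11.0 ≈ 1.9364.
Excellent type's separating payoff: 41.4 − 3.7 × r* = 41.4 − 3.7 × (41.4 − 20.1)/11.0 = 41.4 − 78.81/11.0 ≈ 34.235.
Pooling payoff: 0.28 × 41.4 + 0.72 × 20.1 = 26.064.
Difference: 34.235 − 26.064 = 8.171, i.e. 8.2 to one decimal place.
The excellent type prefers to separate.

8.2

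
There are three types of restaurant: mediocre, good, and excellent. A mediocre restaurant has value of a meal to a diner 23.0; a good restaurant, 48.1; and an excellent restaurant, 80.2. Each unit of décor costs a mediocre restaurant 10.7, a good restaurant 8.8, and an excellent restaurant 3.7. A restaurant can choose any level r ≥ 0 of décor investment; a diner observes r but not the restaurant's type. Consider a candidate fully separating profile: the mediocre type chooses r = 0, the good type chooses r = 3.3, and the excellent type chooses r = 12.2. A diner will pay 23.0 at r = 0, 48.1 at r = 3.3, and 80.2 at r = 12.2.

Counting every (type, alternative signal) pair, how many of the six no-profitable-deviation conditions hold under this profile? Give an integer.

4

Excellent (own payoff 80.2 − 3.7×12.2 = 35.06): to r=0 gives 23.0 → no gain ✓; to r=3.3 gives 48.1 − 3.7×3.3 = 35.89 → profitable ✗.
Good (own payoff 48.1 − 8.8×3.3 = 19.06): to r=0 gives 23.0 → profitable ✗; to r=12.2 gives 80.2 − 8.8×12.2 = -27.16 → no gain ✓.
Mediocre (own payoff 23.0): to r=3.3 gives 48.1 − 10.7×3.3 = 12.79 → no gain ✓; to r=12.2 gives 80.2 − 10.7×12.2 = -50.34 → no gain ✓.
4 of the 6 constraints hold; not an equilibrium.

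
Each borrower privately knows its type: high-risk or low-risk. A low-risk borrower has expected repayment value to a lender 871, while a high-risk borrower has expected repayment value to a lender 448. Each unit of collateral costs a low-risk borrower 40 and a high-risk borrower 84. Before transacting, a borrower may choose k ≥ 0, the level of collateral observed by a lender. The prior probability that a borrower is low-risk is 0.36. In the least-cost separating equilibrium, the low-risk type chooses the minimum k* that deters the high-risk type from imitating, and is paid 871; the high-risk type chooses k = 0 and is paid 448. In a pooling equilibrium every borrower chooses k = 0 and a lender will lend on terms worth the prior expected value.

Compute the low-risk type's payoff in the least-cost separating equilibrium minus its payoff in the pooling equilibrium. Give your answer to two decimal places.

Least-cost separating signal: k* solves 448 = 871 − 84·k*, so k* = (871 − 448)/84 ≈ 5.0357.
Low-risk type's separating payoff: 871 − 40 × k* = 871 − 40 × (871 − 448)/84 = 871 − 16920/84 ≈ 669.5714.
Pooling payoff: 0.36 × 871 + 0.64 × 448 = 600.28.
Difference: 669.5714 − 600.28 = 69.2914, i.e. 69.29 to two decimal places.
The low-risk type prefers to separate.

69.29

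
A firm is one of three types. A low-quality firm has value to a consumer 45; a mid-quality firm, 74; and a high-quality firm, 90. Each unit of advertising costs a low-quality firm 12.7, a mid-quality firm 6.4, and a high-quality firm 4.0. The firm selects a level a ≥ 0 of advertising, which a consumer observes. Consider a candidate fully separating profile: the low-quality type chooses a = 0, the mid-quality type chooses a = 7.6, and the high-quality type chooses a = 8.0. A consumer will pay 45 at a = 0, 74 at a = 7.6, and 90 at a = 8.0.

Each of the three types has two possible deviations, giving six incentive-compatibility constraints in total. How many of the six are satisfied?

Mid-quality (own payoff 74 − 6.4×7.6 = 25.36): to a=0 gives 45 → profitable ✗; to a=8.0 gives 90 − 6.4×8.0 = 38.8 → profitable ✗.
High-quality (own payoff 90 − 4.0×8.0 = 58): to a=0 gives 45 → no gain ✓; to a=7.6 gives 74 − 4.0×7.6 = 43.6 → no gain ✓.
Low-quality (own payoff 45): to a=7.6 gives 74 − 12.7×7.6 = -22.52 → no gain ✓; to a=8.0 gives 90 − 12.7×8.0 = -11.6 → no gain ✓.
4 of the 6 constraints hold; not an equilibrium.

4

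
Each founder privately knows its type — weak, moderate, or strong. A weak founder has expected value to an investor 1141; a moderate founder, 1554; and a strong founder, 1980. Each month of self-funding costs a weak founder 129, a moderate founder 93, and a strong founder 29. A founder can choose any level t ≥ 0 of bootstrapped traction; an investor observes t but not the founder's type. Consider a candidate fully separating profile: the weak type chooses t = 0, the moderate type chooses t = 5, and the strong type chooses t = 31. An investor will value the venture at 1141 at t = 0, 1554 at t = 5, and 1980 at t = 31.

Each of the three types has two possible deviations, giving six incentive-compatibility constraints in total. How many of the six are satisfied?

3

Weak (own payoff 1141): to t=5 gives 1554 − 129×5 = 909 → no gain ✓; to t=31 gives 1980 − 129×31 = -2019 → no gain ✓.
Strong (own payoff 1980 − 29×31 = 1081): to t=0 gives 1141 → profitable ✗; to t=5 gives 1554 − 29×5 = 1409 → profitable ✗.
Moderate (own payoff 1554 − 93×5 = 1089): to t=0 gives 1141 → profitable ✗; to t=31 gives 1980 − 93×31 = -903 → no gain ✓.
3 of the 6 constraints hold; not an equilibrium.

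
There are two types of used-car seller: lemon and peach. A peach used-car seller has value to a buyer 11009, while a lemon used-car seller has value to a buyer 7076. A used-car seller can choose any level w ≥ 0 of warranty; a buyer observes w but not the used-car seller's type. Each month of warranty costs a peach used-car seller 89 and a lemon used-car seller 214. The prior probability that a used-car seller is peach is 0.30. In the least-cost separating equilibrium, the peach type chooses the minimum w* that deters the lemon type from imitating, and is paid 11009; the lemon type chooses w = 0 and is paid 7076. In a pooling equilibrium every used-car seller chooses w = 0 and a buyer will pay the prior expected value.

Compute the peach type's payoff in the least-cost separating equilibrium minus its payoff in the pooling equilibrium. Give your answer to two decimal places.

Least-cost separating signal: w* solves 7076 = 11009 − 214·w*, so w* = (11009 − 7076)/214 ≈ 18.3785.
Peach type's separating payoff: 11009 − 89 × w* = 11009 − 89 × (11009 − 7076)/214 = 11009 − 350037/214 ≈ 9373.3131.
Pooling payoff: 0.30 × 11009 + 0.70 × 7076 = 8255.9.
Difference: 9373.3131 − 8255.9 = 1117.4131, i.e. 1117.41 to two decimal places.
The peach type prefers to separate.

1117.41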